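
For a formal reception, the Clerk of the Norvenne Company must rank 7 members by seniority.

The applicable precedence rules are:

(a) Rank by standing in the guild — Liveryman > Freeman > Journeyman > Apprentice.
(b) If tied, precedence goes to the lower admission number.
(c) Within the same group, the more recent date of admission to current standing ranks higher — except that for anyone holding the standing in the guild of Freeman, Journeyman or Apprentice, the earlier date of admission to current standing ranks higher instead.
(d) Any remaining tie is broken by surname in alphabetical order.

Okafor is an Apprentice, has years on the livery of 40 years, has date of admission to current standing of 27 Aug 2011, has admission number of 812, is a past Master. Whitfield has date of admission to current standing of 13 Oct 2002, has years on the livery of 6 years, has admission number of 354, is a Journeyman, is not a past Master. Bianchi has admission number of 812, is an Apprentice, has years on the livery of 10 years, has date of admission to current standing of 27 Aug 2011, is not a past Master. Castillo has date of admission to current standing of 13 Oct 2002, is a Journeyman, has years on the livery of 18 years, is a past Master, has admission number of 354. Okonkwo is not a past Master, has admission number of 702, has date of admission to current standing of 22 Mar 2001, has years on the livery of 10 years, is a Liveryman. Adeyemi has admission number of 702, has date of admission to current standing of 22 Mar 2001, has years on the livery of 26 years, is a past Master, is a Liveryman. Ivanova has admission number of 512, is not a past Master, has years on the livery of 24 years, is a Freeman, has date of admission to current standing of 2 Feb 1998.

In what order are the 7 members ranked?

By standing in the guild: Adeyemi and Okonkwo (Liveryman); then Ivanova (Freeman); then Castillo and Whitfield (Journeyman); then Bianchi and Okafor (Apprentice).
Adeyemi and Okonkwo both have admission number 702, so the next rule applies.
Adeyemi and Okonkwo both have date of admission to current standing 22 Mar 2001, so the next rule applies.
Among Adeyemi and Okonkwo, alphabetically by surname: Adeyemi before Okonkwo.
Castillo and Whitfield both have admission number 354, so the next rule applies.
Castillo and Whitfield both have date of admission to current standing 13 Oct 2002, so the next rule applies.
Among Castillo and Whitfield, alphabetically by surname: Castillo before Whitfield.
Bianchi and Okafor both have admission number 812, so the next rule applies.
Bianchi and Okafor both have date of admission to current standing 27 Aug 2011, so the next rule applies.
Among Bianchi and Okafor, alphabetically by surname: Bianchi before Okafor.
Full order: Adeyemi, Okonkwo, Ivanova, Castillo, Whitfield, Bianchi, Okafor.

Adeyemi, Okonkwo, Ivanova, Castillo, Whitfield, Bianchi, Okafor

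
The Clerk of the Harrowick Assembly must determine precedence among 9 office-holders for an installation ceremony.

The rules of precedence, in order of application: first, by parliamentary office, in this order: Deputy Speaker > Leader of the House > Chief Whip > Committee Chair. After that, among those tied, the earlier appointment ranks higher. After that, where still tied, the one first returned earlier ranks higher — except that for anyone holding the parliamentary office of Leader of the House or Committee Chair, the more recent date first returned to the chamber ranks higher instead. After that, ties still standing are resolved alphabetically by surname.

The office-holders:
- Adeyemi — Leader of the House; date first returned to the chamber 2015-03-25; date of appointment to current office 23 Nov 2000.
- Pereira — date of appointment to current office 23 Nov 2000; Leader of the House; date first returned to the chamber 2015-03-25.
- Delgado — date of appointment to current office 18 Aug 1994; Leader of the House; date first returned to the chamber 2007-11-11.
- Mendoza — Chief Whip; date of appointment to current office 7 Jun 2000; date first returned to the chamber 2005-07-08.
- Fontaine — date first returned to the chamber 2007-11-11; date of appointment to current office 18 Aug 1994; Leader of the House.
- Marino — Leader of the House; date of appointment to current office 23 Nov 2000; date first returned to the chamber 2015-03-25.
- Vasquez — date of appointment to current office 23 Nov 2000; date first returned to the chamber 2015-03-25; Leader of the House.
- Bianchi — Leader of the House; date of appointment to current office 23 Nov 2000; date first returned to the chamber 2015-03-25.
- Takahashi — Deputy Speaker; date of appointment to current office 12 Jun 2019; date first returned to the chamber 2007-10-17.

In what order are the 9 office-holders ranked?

By parliamentary office: Takahashi (Deputy Speaker); then Delgado, Fontaine, Adeyemi, Bianchi, Marino, Pereira and Vasquez (Leader of the House); then Mendoza (Chief Whip).
Among Delgado, Fontaine, Adeyemi, Bianchi, Marino, Pereira and Vasquez, by date of appointment to current office (earlier first): Delgado and Fontaine (18 Aug 1994) before Adeyemi, Bianchi, Marino, Pereira and Vasquez (23 Nov 2000).
Delgado and Fontaine both have date first returned to the chamber 2007-11-11, so the next rule applies.
Among Delgado and Fontaine, alphabetically by surname: Delgado before Fontaine.
Adeyemi, Bianchi, Marino, Pereira and Vasquez all have date first returned to the chamber 2015-03-25, so the next rule applies.
Among Adeyemi, Bianchi, Marino, Pereira and Vasquez, alphabetically by surname: Adeyemi before Bianchi before Marino before Pereira before Vasquez.
Full order: Takahashi, Delgado, Fontaine, Adeyemi, Bianchi, Marino, Pereira, Vasquez, Mendoza.

Takahashi, Delgado, Fontaine, Adeyemi, Bianchi, Marino, Pereira, Vasquez, Mendoza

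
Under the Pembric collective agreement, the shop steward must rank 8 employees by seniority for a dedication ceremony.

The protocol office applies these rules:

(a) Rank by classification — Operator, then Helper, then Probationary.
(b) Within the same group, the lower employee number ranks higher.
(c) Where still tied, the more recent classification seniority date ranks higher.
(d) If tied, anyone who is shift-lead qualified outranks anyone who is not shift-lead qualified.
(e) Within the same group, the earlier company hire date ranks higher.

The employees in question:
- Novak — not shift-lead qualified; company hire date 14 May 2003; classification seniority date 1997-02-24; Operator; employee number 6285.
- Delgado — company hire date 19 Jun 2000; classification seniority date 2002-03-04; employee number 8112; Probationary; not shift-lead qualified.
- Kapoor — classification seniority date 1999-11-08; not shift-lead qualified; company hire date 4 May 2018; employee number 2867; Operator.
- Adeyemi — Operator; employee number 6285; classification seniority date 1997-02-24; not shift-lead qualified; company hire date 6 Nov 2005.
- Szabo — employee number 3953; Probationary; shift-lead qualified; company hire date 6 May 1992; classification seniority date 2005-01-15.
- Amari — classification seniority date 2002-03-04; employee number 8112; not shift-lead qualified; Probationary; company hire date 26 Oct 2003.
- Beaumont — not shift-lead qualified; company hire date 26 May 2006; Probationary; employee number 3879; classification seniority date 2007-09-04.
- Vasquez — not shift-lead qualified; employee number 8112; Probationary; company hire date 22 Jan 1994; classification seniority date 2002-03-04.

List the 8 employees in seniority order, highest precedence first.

By classification: Kapoor, Novak and Adeyemi (Operator); then Beaumont, Szabo, Vasquez, Delgado and Amari (Probationary).
Among Kapoor, Novak and Adeyemi, by employee number (lower first): Kapoor (2867) before Novak and Adeyemi (6285).
Novak and Adeyemi both have classification seniority date 1997-02-24, so the next rule applies.
Novak and Adeyemi are each not shift-lead qualified, so the next rule applies.
Among Novak and Adeyemi, by company hire date (earlier first): Novak (14 May 2003) before Adeyemi (6 Nov 2005).
Among Beaumont, Szabo, Vasquez, Delgado and Amari, by employee number (lower first): Beaumont (3879) before Szabo (3953) before Vasquez, Delgado and Amari (8112).
Vasquez, Delgado and Amari all have classification seniority date 2002-03-04, so the next rule applies.
Vasquez, Delgado and Amari are each not shift-lead qualified, so the next rule applies.
Among Vasquez, Delgado and Amari, by company hire date (earlier first): Vasquez (22 Jan 1994) before Delgado (19 Jun 2000) before Amari (26 Oct 2003).
Full order: Kapoor, Novak, Adeyemi, Beaumont, Szabo, Vasquez, Delgado, Amari.

Kapoor, Novak, Adeyemi, Beaumont, Szabo, Vasquez, Delgado, Amari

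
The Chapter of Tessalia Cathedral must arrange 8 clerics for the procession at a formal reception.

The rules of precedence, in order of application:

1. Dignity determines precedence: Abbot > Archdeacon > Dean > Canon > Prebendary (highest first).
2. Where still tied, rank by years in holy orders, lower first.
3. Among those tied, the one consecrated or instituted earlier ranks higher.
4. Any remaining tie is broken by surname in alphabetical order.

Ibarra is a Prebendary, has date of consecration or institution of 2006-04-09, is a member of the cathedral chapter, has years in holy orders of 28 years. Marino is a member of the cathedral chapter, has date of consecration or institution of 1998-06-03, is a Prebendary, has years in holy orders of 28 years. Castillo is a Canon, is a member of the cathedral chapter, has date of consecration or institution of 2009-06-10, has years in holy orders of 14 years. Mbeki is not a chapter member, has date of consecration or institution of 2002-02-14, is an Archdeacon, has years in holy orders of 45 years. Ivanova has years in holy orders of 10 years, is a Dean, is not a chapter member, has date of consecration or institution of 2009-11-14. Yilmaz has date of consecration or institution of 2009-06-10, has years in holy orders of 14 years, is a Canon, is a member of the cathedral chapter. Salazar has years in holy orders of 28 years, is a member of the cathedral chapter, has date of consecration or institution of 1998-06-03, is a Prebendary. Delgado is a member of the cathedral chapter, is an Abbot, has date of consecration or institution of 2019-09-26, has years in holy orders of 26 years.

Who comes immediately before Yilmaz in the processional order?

Castillo

By dignity: Delgado (Abbot); then Mbeki (Archdeacon); then Ivanova (Dean); then Castillo and Yilmaz (Canon); then Marino, Salazar and Ibarra (Prebendary).
Castillo and Yilmaz both have years in holy orders 14 years, so the next rule applies.
Castillo and Yilmaz both have date of consecration or institution 2009-06-10, so the next rule applies.
Among Castillo and Yilmaz, alphabetically by surname: Castillo before Yilmaz.
Marino, Salazar and Ibarra all have years in holy orders 28 years, so the next rule applies.
Among Marino, Salazar and Ibarra, by date of consecration or institution (earlier first): Marino and Salazar (1998-06-03) before Ibarra (2006-04-09).
Among Marino and Salazar, alphabetically by surname: Marino before Salazar.
Order: Delgado, Mbeki, Ivanova, Castillo, Yilmaz, Marino, Salazar, Ibarra.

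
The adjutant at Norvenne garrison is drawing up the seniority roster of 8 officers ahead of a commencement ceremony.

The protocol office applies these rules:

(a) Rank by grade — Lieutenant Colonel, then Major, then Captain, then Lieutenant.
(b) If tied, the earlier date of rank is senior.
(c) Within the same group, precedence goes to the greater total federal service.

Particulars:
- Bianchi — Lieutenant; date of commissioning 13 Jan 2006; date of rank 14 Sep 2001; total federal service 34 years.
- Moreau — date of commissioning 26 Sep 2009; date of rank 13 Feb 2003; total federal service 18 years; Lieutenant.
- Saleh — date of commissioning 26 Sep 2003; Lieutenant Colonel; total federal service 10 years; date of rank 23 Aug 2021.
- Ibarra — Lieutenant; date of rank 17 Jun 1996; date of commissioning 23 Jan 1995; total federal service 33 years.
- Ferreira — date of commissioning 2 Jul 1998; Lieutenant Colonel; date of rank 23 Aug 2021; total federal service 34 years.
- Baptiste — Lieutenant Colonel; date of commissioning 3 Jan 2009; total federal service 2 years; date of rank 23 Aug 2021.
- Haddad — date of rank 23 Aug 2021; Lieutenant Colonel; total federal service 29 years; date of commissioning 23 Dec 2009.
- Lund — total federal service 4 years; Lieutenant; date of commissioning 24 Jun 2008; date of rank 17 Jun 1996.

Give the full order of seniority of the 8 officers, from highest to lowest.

Ferreira, Haddad, Saleh, Baptiste, Ibarra, Lund, Bianchi, Moreau

By grade: Ferreira, Haddad, Saleh and Baptiste (Lieutenant Colonel); then Ibarra, Lund, Bianchi and Moreau (Lieutenant).
Ferreira, Haddad, Saleh and Baptiste all have date of rank 23 Aug 2021, so the next rule applies.
Among Ferreira, Haddad, Saleh and Baptiste, by total federal service (higher first): Ferreira (34 years) before Haddad (29 years) before Saleh (10 years) before Baptiste (2 years).
Among Ibarra, Lund, Bianchi and Moreau, by date of rank (earlier first): Ibarra and Lund (17 Jun 1996) before Bianchi (14 Sep 2001) before Moreau (13 Feb 2003).
Among Ibarra and Lund, by total federal service (higher first): Ibarra (33 years) before Lund (4 years).
Full order: Ferreira, Haddad, Saleh, Baptiste, Ibarra, Lund, Bianchi, Moreau.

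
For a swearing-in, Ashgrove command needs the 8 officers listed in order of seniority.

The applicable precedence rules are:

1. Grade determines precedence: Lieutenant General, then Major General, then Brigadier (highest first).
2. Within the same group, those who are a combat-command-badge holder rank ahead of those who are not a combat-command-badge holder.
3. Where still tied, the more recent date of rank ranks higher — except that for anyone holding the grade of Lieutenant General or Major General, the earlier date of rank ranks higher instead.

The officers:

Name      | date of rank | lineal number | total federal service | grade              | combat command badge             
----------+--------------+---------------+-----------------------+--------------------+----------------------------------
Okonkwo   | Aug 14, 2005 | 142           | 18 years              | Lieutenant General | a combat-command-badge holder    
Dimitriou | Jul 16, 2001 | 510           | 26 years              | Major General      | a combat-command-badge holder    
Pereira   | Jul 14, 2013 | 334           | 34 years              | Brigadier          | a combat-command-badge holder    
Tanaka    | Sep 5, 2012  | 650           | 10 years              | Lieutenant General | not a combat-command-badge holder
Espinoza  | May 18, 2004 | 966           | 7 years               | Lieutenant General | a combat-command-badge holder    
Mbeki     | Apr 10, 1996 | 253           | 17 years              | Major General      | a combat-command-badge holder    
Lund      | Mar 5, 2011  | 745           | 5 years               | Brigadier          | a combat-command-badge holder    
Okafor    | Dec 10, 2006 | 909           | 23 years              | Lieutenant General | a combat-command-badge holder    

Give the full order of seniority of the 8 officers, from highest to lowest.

By grade: Espinoza, Okonkwo, Okafor and Tanaka (Lieutenant General); then Mbeki and Dimitriou (Major General); then Pereira and Lund (Brigadier).
Among Espinoza, Okonkwo, Okafor and Tanaka, a combat-command-badge holder before not a combat-command-badge holder: Espinoza, Okonkwo and Okafor (a combat-command-badge holder) before Tanaka (not a combat-command-badge holder).
Among Espinoza, Okonkwo and Okafor, by date of rank (earlier first) (reversed rule for this group): Espinoza (May 18, 2004) before Okonkwo (Aug 14, 2005) before Okafor (Dec 10, 2006).
Mbeki and Dimitriou are each a combat-command-badge holder, so the next rule applies.
Among Mbeki and Dimitriou, by date of rank (earlier first) (reversed rule for this group): Mbeki (Apr 10, 1996) before Dimitriou (Jul 16, 2001).
Pereira and Lund are each a combat-command-badge holder, so the next rule applies.
Among Pereira and Lund, by date of rank (later first): Pereira (Jul 14, 2013) before Lund (Mar 5, 2011).
Full order: Espinoza, Okonkwo, Okafor, Tanaka, Mbeki, Dimitriou, Pereira, Lund.

Espinoza, Okonkwo, Okafor, Tanaka, Mbeki, Dimitriou, Pereira, Lund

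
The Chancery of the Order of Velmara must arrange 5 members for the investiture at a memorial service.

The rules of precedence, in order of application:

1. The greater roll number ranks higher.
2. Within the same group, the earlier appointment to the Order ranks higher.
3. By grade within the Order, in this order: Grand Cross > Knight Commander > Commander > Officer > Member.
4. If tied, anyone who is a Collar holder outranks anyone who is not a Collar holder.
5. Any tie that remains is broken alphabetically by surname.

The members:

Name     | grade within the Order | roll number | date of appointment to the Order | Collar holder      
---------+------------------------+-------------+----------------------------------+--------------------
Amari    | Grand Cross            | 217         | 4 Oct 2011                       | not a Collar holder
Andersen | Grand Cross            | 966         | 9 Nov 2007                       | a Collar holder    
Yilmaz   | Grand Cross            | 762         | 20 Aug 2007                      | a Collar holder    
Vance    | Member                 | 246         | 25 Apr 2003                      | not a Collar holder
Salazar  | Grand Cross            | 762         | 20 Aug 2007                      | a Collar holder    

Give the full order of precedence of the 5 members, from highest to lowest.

Andersen, Salazar, Yilmaz, Vance, Amari

By roll number (higher first): Andersen (966); then Salazar and Yilmaz (both 762); then Vance (246); then Amari (217).
Salazar and Yilmaz both have date of appointment to the Order 20 Aug 2007, so the next rule applies.
Salazar and Yilmaz are each Grand Cross, so the next rule applies.
Salazar and Yilmaz are each a Collar holder, so the next rule applies.
Among Salazar and Yilmaz, alphabetically by surname: Salazar before Yilmaz.
Full order: Andersen, Salazar, Yilmaz, Vance, Amari.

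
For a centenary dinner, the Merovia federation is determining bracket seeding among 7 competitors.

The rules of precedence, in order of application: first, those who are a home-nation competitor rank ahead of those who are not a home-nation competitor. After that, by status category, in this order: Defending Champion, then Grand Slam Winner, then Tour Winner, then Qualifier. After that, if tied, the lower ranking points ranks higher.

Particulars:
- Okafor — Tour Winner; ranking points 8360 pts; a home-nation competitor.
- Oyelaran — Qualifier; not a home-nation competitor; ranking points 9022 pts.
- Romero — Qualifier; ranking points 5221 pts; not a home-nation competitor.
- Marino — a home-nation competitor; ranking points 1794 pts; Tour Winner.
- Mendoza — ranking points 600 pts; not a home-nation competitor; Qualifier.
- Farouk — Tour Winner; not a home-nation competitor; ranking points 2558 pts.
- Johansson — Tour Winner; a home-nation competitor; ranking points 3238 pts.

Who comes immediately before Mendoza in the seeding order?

By the first rule: Marino, Johansson and Okafor (each a home-nation competitor); then Farouk, Mendoza, Romero and Oyelaran (each not a home-nation competitor).
Marino, Johansson and Okafor are each Tour Winner, so the next rule applies.
Among Marino, Johansson and Okafor, by ranking points (lower first): Marino (1794 pts) before Johansson (3238 pts) before Okafor (8360 pts).
Among Farouk, Mendoza, Romero and Oyelaran, by status category: Farouk (Tour Winner) before Mendoza, Romero and Oyelaran (Qualifier).
Among Mendoza, Romero and Oyelaran, by ranking points (lower first): Mendoza (600 pts) before Romero (5221 pts) before Oyelaran (9022 pts).
Order: Marino, Johansson, Okafor, Farouk, Mendoza, Romero, Oyelaran.

Farouk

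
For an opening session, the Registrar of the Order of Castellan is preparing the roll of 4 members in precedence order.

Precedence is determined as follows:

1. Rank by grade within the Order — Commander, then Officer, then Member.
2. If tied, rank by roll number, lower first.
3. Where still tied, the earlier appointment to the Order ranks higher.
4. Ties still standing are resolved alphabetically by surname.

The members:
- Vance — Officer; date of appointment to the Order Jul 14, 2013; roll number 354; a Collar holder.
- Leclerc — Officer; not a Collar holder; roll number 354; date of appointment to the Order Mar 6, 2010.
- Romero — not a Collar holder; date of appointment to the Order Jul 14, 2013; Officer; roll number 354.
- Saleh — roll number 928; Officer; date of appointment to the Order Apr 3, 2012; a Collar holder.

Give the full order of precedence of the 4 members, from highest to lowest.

By grade within the Order: Leclerc, Romero, Vance and Saleh (Officer).
Among Leclerc, Romero, Vance and Saleh, by roll number (lower first): Leclerc, Romero and Vance (354) before Saleh (928).
Among Leclerc, Romero and Vance, by date of appointment to the Order (earlier first): Leclerc (Mar 6, 2010) before Romero and Vance (Jul 14, 2013).
Among Romero and Vance, alphabetically by surname: Romero before Vance.
Full order: Leclerc, Romero, Vance, Saleh.

Leclerc, Romero, Vance, Saleh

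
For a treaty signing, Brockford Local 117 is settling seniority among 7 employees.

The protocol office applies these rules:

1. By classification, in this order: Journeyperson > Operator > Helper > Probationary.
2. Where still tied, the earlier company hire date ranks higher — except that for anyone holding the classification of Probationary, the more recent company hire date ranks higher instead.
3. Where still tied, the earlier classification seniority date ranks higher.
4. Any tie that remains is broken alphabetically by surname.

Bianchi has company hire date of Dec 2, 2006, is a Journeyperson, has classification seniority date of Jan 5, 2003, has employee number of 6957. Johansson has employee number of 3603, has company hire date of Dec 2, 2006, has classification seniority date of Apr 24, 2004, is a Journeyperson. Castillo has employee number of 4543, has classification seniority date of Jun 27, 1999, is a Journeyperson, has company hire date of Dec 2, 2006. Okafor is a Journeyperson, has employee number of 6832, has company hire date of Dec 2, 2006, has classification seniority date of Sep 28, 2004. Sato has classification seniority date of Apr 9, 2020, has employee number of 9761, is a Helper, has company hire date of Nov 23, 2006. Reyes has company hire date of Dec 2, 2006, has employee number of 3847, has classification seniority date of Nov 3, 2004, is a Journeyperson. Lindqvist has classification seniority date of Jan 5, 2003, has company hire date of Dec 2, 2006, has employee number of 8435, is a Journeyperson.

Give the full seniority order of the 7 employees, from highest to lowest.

Castillo, Bianchi, Lindqvist, Johansson, Okafor, Reyes, Sato

By classification: Castillo, Bianchi, Lindqvist, Johansson, Okafor and Reyes (Journeyperson); then Sato (Helper).
Castillo, Bianchi, Lindqvist, Johansson, Okafor and Reyes all have company hire date Dec 2, 2006, so the next rule applies.
Among Castillo, Bianchi, Lindqvist, Johansson, Okafor and Reyes, by classification seniority date (earlier first): Castillo (Jun 27, 1999) before Bianchi and Lindqvist (Jan 5, 2003) before Johansson (Apr 24, 2004) before Okafor (Sep 28, 2004) before Reyes (Nov 3, 2004).
Among Bianchi and Lindqvist, alphabetically by surname: Bianchi before Lindqvist.
Full order: Castillo, Bianchi, Lindqvist, Johansson, Okafor, Reyes, Sato.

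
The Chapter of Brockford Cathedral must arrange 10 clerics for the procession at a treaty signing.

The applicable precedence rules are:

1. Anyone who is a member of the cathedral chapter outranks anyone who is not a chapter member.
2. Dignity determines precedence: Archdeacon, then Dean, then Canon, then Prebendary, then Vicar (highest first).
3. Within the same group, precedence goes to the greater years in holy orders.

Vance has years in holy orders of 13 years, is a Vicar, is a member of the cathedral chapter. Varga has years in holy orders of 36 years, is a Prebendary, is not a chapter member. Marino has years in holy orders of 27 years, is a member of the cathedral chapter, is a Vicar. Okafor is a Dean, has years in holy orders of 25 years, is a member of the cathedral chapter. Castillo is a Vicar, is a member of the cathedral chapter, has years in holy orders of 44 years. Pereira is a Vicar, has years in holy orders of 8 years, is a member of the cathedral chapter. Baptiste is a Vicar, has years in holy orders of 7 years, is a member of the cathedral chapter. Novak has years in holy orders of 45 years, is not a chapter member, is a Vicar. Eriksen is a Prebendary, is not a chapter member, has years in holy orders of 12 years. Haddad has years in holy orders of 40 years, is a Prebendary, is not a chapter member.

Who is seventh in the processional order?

Haddad

By the first rule: Okafor, Castillo, Marino, Vance, Pereira and Baptiste (each a member of the cathedral chapter); then Haddad, Varga, Eriksen and Novak (each not a chapter member).
Among Okafor, Castillo, Marino, Vance, Pereira and Baptiste, by dignity: Okafor (Dean) before Castillo, Marino, Vance, Pereira and Baptiste (Vicar).
Among Castillo, Marino, Vance, Pereira and Baptiste, by years in holy orders (higher first): Castillo (44 years) before Marino (27 years) before Vance (13 years) before Pereira (8 years) before Baptiste (7 years).
Among Haddad, Varga, Eriksen and Novak, by dignity: Haddad, Varga and Eriksen (Prebendary) before Novak (Vicar).
Among Haddad, Varga and Eriksen, by years in holy orders (higher first): Haddad (40 years) before Varga (36 years) before Eriksen (12 years).
Order: Okafor, Castillo, Marino, Vance, Pereira, Baptiste, Haddad, Varga, Eriksen, Novak.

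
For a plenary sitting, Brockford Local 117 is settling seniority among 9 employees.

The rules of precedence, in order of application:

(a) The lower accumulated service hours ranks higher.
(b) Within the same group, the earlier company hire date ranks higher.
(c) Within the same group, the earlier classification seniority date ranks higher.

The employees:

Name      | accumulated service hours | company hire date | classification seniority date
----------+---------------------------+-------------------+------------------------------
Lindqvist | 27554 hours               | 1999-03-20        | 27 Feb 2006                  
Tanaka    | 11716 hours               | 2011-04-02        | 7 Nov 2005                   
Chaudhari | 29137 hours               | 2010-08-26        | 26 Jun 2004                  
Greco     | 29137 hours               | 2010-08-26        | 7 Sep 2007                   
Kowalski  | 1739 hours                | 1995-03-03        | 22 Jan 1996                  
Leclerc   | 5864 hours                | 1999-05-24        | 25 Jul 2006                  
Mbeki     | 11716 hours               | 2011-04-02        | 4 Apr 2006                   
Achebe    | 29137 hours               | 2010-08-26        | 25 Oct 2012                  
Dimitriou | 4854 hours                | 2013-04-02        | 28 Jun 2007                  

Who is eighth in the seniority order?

By accumulated service hours (lower first): Kowalski (1739 hours); then Dimitriou (4854 hours); then Leclerc (5864 hours); then Tanaka and Mbeki (both 11716 hours); then Lindqvist (27554 hours); then Chaudhari, Greco and Achebe (each 29137 hours).
Tanaka and Mbeki both have company hire date 2011-04-02, so the next rule applies.
Among Tanaka and Mbeki, by classification seniority date (earlier first): Tanaka (7 Nov 2005) before Mbeki (4 Apr 2006).
Chaudhari, Greco and Achebe all have company hire date 2010-08-26, so the next rule applies.
Among Chaudhari, Greco and Achebe, by classification seniority date (earlier first): Chaudhari (26 Jun 2004) before Greco (7 Sep 2007) before Achebe (25 Oct 2012).
Order: Kowalski, Dimitriou, Leclerc, Tanaka, Mbeki, Lindqvist, Chaudhari, Greco, Achebe.

Greco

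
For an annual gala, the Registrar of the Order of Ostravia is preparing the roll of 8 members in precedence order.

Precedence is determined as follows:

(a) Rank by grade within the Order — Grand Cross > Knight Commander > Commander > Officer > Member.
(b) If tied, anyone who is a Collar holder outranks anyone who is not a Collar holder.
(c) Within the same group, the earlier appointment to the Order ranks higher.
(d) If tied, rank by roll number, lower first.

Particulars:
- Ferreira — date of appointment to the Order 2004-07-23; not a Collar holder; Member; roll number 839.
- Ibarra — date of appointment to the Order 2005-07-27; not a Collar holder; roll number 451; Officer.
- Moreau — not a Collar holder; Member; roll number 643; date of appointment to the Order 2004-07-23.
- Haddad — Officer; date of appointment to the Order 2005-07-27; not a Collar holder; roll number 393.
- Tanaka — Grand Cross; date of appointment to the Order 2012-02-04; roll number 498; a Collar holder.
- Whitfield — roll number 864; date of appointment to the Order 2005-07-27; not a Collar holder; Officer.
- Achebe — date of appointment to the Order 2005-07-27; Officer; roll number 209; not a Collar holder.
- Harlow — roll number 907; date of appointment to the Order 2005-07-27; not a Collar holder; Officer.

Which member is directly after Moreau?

Ferreira

By grade within the Order: Tanaka (Grand Cross); then Achebe, Haddad, Ibarra, Whitfield and Harlow (Officer); then Moreau and Ferreira (Member).
Achebe, Haddad, Ibarra, Whitfield and Harlow are each not a Collar holder, so the next rule applies.
Achebe, Haddad, Ibarra, Whitfield and Harlow all have date of appointment to the Order 2005-07-27, so the next rule applies.
Among Achebe, Haddad, Ibarra, Whitfield and Harlow, by roll number (lower first): Achebe (209) before Haddad (393) before Ibarra (451) before Whitfield (864) before Harlow (907).
Moreau and Ferreira are each not a Collar holder, so the next rule applies.
Moreau and Ferreira both have date of appointment to the Order 2004-07-23, so the next rule applies.
Among Moreau and Ferreira, by roll number (lower first): Moreau (643) before Ferreira (839).
Order: Tanaka, Achebe, Haddad, Ibarra, Whitfield, Harlow, Moreau, Ferreira.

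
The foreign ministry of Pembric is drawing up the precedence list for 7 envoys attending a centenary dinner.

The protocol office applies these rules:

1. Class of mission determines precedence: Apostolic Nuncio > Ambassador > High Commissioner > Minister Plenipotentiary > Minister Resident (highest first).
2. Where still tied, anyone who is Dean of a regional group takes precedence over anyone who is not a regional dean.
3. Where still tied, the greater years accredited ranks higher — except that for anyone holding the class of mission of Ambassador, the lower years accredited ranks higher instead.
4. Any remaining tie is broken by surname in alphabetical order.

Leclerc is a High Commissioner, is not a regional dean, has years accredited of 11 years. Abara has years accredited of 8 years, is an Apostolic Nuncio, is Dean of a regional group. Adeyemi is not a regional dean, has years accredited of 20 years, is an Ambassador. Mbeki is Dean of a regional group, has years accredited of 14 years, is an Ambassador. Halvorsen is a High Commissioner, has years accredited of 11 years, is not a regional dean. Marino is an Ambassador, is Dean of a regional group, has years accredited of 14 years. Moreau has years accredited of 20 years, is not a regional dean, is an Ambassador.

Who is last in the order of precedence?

Leclerc

By class of mission: Abara (Apostolic Nuncio); then Marino, Mbeki, Adeyemi and Moreau (Ambassador); then Halvorsen and Leclerc (High Commissioner).
Among Marino, Mbeki, Adeyemi and Moreau, Dean of a regional group before not a regional dean: Marino and Mbeki (Dean of a regional group) before Adeyemi and Moreau (not a regional dean).
Marino and Mbeki both have years accredited 14 years, so the next rule applies.
Among Marino and Mbeki, alphabetically by surname: Marino before Mbeki.
Adeyemi and Moreau both have years accredited 20 years, so the next rule applies.
Among Adeyemi and Moreau, alphabetically by surname: Adeyemi before Moreau.
Halvorsen and Leclerc are each not a regional dean, so the next rule applies.
Halvorsen and Leclerc both have years accredited 11 years, so the next rule applies.
Among Halvorsen and Leclerc, alphabetically by surname: Halvorsen before Leclerc.
Order: Abara, Marino, Mbeki, Adeyemi, Moreau, Halvorsen, Leclerc.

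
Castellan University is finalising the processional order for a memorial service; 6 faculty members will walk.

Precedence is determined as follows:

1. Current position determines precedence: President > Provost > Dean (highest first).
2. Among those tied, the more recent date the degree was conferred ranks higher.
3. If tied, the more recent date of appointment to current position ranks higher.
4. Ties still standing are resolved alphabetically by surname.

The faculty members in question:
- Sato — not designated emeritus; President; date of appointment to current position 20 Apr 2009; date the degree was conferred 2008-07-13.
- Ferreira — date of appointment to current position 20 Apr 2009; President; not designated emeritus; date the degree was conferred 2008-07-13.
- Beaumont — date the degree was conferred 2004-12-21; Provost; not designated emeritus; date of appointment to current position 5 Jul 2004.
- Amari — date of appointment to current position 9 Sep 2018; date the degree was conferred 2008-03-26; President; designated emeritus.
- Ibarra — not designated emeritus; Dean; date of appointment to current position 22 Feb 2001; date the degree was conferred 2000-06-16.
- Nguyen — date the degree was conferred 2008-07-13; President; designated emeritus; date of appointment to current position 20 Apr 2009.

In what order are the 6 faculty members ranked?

By current position: Ferreira, Nguyen, Sato and Amari (President); then Beaumont (Provost); then Ibarra (Dean).
Among Ferreira, Nguyen, Sato and Amari, by date the degree was conferred (later first): Ferreira, Nguyen and Sato (2008-07-13) before Amari (2008-03-26).
Ferreira, Nguyen and Sato all have date of appointment to current position 20 Apr 2009, so the next rule applies.
Among Ferreira, Nguyen and Sato, alphabetically by surname: Ferreira before Nguyen before Sato.
Full order: Ferreira, Nguyen, Sato, Amari, Beaumont, Ibarra.

Ferreira, Nguyen, Sato, Amari, Beaumont, Ibarra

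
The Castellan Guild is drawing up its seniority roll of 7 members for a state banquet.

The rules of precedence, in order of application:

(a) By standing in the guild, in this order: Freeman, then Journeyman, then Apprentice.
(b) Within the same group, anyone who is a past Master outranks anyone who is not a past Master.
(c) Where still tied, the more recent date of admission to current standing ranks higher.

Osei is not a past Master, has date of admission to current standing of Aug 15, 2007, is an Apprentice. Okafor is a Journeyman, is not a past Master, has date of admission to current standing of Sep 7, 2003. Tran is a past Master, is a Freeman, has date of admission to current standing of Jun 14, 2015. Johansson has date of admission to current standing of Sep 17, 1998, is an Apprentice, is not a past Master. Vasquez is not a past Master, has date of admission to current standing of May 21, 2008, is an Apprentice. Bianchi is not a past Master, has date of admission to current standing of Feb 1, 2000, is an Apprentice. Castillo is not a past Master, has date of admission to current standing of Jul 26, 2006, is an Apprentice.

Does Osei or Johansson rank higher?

Osei

By standing in the guild: Tran (Freeman); then Okafor (Journeyman); then Vasquez, Osei, Castillo, Bianchi and Johansson (Apprentice).
Vasquez, Osei, Castillo, Bianchi and Johansson are each not a past Master, so the next rule applies.
Among Vasquez, Osei, Castillo, Bianchi and Johansson, by date of admission to current standing (later first): Vasquez (May 21, 2008) before Osei (Aug 15, 2007) before Castillo (Jul 26, 2006) before Bianchi (Feb 1, 2000) before Johansson (Sep 17, 1998).
So Osei takes precedence.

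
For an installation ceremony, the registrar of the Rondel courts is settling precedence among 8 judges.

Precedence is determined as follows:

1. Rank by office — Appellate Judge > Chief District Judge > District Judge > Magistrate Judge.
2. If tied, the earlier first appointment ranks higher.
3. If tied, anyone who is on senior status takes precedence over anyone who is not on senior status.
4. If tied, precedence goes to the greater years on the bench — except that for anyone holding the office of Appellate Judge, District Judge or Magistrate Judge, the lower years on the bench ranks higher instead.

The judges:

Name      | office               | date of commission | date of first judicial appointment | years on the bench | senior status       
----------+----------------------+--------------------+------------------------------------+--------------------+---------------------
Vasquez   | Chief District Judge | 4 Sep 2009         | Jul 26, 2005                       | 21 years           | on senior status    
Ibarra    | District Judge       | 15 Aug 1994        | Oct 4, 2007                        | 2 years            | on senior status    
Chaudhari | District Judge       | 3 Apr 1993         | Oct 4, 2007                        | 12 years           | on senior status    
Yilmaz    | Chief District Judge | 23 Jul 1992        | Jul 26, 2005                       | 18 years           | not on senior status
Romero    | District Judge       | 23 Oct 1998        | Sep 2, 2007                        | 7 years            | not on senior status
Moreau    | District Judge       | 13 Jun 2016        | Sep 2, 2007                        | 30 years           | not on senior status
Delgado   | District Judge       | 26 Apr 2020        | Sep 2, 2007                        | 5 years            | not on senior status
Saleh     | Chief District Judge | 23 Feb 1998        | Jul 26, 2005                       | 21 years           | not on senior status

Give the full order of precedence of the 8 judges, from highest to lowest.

By office: Vasquez, Saleh and Yilmaz (Chief District Judge); then Delgado, Romero, Moreau, Ibarra and Chaudhari (District Judge).
Vasquez, Saleh and Yilmaz all have date of first judicial appointment Jul 26, 2005, so the next rule applies.
Among Vasquez, Saleh and Yilmaz, on senior status before not on senior status: Vasquez (on senior status) before Saleh and Yilmaz (not on senior status).
Among Saleh and Yilmaz, by years on the bench (higher first): Saleh (21 years) before Yilmaz (18 years).
Among Delgado, Romero, Moreau, Ibarra and Chaudhari, by date of first judicial appointment (earlier first): Delgado, Romero and Moreau (Sep 2, 2007) before Ibarra and Chaudhari (Oct 4, 2007).
Delgado, Romero and Moreau are each not on senior status, so the next rule applies.
Among Delgado, Romero and Moreau, by years on the bench (lower first) (reversed rule for this group): Delgado (5 years) before Romero (7 years) before Moreau (30 years).
Ibarra and Chaudhari are each on senior status, so the next rule applies.
Among Ibarra and Chaudhari, by years on the bench (lower first) (reversed rule for this group): Ibarra (2 years) before Chaudhari (12 years).
Full order: Vasquez, Saleh, Yilmaz, Delgado, Romero, Moreau, Ibarra, Chaudhari.

Vasquez, Saleh, Yilmaz, Delgado, Romero, Moreau, Ibarra, Chaudhari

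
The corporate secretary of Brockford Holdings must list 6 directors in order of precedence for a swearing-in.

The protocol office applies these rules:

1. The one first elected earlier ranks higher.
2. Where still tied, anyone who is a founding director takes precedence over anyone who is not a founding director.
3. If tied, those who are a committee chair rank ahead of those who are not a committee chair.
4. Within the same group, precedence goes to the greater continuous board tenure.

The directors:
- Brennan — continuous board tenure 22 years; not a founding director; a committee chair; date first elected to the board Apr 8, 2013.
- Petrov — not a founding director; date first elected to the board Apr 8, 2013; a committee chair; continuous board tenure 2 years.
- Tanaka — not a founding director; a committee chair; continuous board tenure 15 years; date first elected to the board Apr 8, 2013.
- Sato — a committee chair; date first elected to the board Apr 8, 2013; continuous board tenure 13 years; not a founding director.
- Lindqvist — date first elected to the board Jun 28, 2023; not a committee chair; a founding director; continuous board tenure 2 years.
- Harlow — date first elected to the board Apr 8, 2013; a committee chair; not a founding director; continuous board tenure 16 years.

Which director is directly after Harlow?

Tanaka

By date first elected to the board (earlier first): Brennan, Harlow, Tanaka, Sato and Petrov (each Apr 8, 2013); then Lindqvist (Jun 28, 2023).
Brennan, Harlow, Tanaka, Sato and Petrov are each not a founding director, so the next rule applies.
Brennan, Harlow, Tanaka, Sato and Petrov are each a committee chair, so the next rule applies.
Among Brennan, Harlow, Tanaka, Sato and Petrov, by continuous board tenure (higher first): Brennan (22 years) before Harlow (16 years) before Tanaka (15 years) before Sato (13 years) before Petrov (2 years).
Order: Brennan, Harlow, Tanaka, Sato, Petrov, Lindqvist.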